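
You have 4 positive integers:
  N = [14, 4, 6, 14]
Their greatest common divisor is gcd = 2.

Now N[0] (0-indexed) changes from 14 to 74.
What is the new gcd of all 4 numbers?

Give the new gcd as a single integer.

Answer: 2

Derivation:
Numbers: [14, 4, 6, 14], gcd = 2
Change: index 0, 14 -> 74
gcd of the OTHER numbers (without index 0): gcd([4, 6, 14]) = 2
New gcd = gcd(g_others, new_val) = gcd(2, 74) = 2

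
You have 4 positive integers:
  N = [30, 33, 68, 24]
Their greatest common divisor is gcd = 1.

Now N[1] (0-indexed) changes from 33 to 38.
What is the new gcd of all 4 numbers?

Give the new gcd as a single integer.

Numbers: [30, 33, 68, 24], gcd = 1
Change: index 1, 33 -> 38
gcd of the OTHER numbers (without index 1): gcd([30, 68, 24]) = 2
New gcd = gcd(g_others, new_val) = gcd(2, 38) = 2

Answer: 2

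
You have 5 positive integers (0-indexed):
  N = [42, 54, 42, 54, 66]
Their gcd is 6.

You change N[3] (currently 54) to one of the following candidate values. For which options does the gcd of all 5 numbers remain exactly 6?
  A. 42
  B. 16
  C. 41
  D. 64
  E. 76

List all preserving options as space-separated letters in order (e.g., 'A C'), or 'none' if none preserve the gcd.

Old gcd = 6; gcd of others (without N[3]) = 6
New gcd for candidate v: gcd(6, v). Preserves old gcd iff gcd(6, v) = 6.
  Option A: v=42, gcd(6,42)=6 -> preserves
  Option B: v=16, gcd(6,16)=2 -> changes
  Option C: v=41, gcd(6,41)=1 -> changes
  Option D: v=64, gcd(6,64)=2 -> changes
  Option E: v=76, gcd(6,76)=2 -> changes

Answer: A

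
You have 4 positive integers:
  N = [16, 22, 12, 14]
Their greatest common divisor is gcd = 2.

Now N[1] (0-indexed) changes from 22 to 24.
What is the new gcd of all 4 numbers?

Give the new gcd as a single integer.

Numbers: [16, 22, 12, 14], gcd = 2
Change: index 1, 22 -> 24
gcd of the OTHER numbers (without index 1): gcd([16, 12, 14]) = 2
New gcd = gcd(g_others, new_val) = gcd(2, 24) = 2

Answer: 2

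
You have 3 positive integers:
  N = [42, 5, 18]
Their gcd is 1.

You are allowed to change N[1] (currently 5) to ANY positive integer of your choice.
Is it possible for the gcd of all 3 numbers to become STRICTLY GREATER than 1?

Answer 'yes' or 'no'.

Answer: yes

Derivation:
Current gcd = 1
gcd of all OTHER numbers (without N[1]=5): gcd([42, 18]) = 6
The new gcd after any change is gcd(6, new_value).
This can be at most 6.
Since 6 > old gcd 1, the gcd CAN increase (e.g., set N[1] = 6).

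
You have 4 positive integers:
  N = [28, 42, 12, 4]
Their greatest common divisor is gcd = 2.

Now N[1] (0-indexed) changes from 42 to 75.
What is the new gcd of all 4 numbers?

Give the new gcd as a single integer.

Numbers: [28, 42, 12, 4], gcd = 2
Change: index 1, 42 -> 75
gcd of the OTHER numbers (without index 1): gcd([28, 12, 4]) = 4
New gcd = gcd(g_others, new_val) = gcd(4, 75) = 1

Answer: 1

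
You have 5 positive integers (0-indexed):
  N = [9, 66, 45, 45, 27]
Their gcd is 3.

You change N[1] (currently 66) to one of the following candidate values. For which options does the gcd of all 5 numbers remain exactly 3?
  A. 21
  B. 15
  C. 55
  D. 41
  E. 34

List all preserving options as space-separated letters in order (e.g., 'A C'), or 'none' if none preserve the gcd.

Old gcd = 3; gcd of others (without N[1]) = 9
New gcd for candidate v: gcd(9, v). Preserves old gcd iff gcd(9, v) = 3.
  Option A: v=21, gcd(9,21)=3 -> preserves
  Option B: v=15, gcd(9,15)=3 -> preserves
  Option C: v=55, gcd(9,55)=1 -> changes
  Option D: v=41, gcd(9,41)=1 -> changes
  Option E: v=34, gcd(9,34)=1 -> changes

Answer: A B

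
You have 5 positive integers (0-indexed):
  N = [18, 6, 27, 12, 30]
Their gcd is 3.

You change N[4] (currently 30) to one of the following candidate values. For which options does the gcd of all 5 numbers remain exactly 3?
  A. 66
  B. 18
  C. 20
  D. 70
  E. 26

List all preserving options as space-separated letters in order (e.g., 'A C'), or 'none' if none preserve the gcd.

Old gcd = 3; gcd of others (without N[4]) = 3
New gcd for candidate v: gcd(3, v). Preserves old gcd iff gcd(3, v) = 3.
  Option A: v=66, gcd(3,66)=3 -> preserves
  Option B: v=18, gcd(3,18)=3 -> preserves
  Option C: v=20, gcd(3,20)=1 -> changes
  Option D: v=70, gcd(3,70)=1 -> changes
  Option E: v=26, gcd(3,26)=1 -> changes

Answer: A B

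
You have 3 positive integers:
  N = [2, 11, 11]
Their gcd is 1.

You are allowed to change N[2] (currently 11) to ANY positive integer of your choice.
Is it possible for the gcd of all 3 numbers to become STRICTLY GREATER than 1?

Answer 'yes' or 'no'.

Answer: no

Derivation:
Current gcd = 1
gcd of all OTHER numbers (without N[2]=11): gcd([2, 11]) = 1
The new gcd after any change is gcd(1, new_value).
This can be at most 1.
Since 1 = old gcd 1, the gcd can only stay the same or decrease.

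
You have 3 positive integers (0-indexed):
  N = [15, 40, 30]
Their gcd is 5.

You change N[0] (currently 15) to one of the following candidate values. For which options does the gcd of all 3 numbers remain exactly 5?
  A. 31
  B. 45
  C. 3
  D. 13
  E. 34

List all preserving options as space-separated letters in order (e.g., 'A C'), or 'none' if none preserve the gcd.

Old gcd = 5; gcd of others (without N[0]) = 10
New gcd for candidate v: gcd(10, v). Preserves old gcd iff gcd(10, v) = 5.
  Option A: v=31, gcd(10,31)=1 -> changes
  Option B: v=45, gcd(10,45)=5 -> preserves
  Option C: v=3, gcd(10,3)=1 -> changes
  Option D: v=13, gcd(10,13)=1 -> changes
  Option E: v=34, gcd(10,34)=2 -> changes

Answer: B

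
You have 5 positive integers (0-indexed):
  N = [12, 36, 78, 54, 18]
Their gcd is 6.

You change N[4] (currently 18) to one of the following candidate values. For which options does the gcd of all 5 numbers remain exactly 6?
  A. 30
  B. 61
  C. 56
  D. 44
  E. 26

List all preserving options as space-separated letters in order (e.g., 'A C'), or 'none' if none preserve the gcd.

Answer: A

Derivation:
Old gcd = 6; gcd of others (without N[4]) = 6
New gcd for candidate v: gcd(6, v). Preserves old gcd iff gcd(6, v) = 6.
  Option A: v=30, gcd(6,30)=6 -> preserves
  Option B: v=61, gcd(6,61)=1 -> changes
  Option C: v=56, gcd(6,56)=2 -> changes
  Option D: v=44, gcd(6,44)=2 -> changes
  Option E: v=26, gcd(6,26)=2 -> changes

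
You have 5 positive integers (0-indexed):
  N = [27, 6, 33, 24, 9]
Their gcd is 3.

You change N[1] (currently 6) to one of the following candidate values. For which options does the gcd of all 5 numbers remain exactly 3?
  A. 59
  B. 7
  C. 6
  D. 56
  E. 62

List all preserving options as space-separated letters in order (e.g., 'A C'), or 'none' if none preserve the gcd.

Answer: C

Derivation:
Old gcd = 3; gcd of others (without N[1]) = 3
New gcd for candidate v: gcd(3, v). Preserves old gcd iff gcd(3, v) = 3.
  Option A: v=59, gcd(3,59)=1 -> changes
  Option B: v=7, gcd(3,7)=1 -> changes
  Option C: v=6, gcd(3,6)=3 -> preserves
  Option D: v=56, gcd(3,56)=1 -> changes
  Option E: v=62, gcd(3,62)=1 -> changes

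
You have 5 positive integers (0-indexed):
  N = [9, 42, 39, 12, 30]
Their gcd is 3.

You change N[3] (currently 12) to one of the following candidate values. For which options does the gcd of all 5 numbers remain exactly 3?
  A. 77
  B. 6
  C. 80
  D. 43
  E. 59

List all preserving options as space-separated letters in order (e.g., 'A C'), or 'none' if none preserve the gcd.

Answer: B

Derivation:
Old gcd = 3; gcd of others (without N[3]) = 3
New gcd for candidate v: gcd(3, v). Preserves old gcd iff gcd(3, v) = 3.
  Option A: v=77, gcd(3,77)=1 -> changes
  Option B: v=6, gcd(3,6)=3 -> preserves
  Option C: v=80, gcd(3,80)=1 -> changes
  Option D: v=43, gcd(3,43)=1 -> changes
  Option E: v=59, gcd(3,59)=1 -> changes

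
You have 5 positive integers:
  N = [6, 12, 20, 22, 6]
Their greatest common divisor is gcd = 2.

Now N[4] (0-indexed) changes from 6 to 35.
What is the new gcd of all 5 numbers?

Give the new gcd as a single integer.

Numbers: [6, 12, 20, 22, 6], gcd = 2
Change: index 4, 6 -> 35
gcd of the OTHER numbers (without index 4): gcd([6, 12, 20, 22]) = 2
New gcd = gcd(g_others, new_val) = gcd(2, 35) = 1

Answer: 1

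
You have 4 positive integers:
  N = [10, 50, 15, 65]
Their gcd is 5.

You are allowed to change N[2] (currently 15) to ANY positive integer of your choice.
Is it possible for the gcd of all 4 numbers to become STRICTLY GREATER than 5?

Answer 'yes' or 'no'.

Answer: no

Derivation:
Current gcd = 5
gcd of all OTHER numbers (without N[2]=15): gcd([10, 50, 65]) = 5
The new gcd after any change is gcd(5, new_value).
This can be at most 5.
Since 5 = old gcd 5, the gcd can only stay the same or decrease.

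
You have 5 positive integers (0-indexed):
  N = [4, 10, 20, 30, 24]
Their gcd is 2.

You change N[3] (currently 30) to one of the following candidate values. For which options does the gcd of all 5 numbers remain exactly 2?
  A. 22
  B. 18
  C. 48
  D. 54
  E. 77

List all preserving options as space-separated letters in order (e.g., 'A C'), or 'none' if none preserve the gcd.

Answer: A B C D

Derivation:
Old gcd = 2; gcd of others (without N[3]) = 2
New gcd for candidate v: gcd(2, v). Preserves old gcd iff gcd(2, v) = 2.
  Option A: v=22, gcd(2,22)=2 -> preserves
  Option B: v=18, gcd(2,18)=2 -> preserves
  Option C: v=48, gcd(2,48)=2 -> preserves
  Option D: v=54, gcd(2,54)=2 -> preserves
  Option E: v=77, gcd(2,77)=1 -> changes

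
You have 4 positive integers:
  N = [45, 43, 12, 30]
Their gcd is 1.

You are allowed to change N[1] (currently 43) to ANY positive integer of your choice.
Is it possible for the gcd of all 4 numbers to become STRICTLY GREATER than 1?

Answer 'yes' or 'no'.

Current gcd = 1
gcd of all OTHER numbers (without N[1]=43): gcd([45, 12, 30]) = 3
The new gcd after any change is gcd(3, new_value).
This can be at most 3.
Since 3 > old gcd 1, the gcd CAN increase (e.g., set N[1] = 3).

Answer: yes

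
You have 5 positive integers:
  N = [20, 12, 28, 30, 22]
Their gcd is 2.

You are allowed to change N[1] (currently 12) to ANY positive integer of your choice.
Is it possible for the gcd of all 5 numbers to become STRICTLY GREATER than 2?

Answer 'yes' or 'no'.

Answer: no

Derivation:
Current gcd = 2
gcd of all OTHER numbers (without N[1]=12): gcd([20, 28, 30, 22]) = 2
The new gcd after any change is gcd(2, new_value).
This can be at most 2.
Since 2 = old gcd 2, the gcd can only stay the same or decrease.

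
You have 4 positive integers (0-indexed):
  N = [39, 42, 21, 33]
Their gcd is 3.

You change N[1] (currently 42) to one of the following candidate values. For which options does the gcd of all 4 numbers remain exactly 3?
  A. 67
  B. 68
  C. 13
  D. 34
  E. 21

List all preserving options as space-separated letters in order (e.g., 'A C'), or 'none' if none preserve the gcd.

Old gcd = 3; gcd of others (without N[1]) = 3
New gcd for candidate v: gcd(3, v). Preserves old gcd iff gcd(3, v) = 3.
  Option A: v=67, gcd(3,67)=1 -> changes
  Option B: v=68, gcd(3,68)=1 -> changes
  Option C: v=13, gcd(3,13)=1 -> changes
  Option D: v=34, gcd(3,34)=1 -> changes
  Option E: v=21, gcd(3,21)=3 -> preserves

Answer: E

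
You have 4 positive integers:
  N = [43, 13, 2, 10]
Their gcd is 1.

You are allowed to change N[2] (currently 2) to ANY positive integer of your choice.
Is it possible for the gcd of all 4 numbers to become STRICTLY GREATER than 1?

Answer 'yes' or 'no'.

Answer: no

Derivation:
Current gcd = 1
gcd of all OTHER numbers (without N[2]=2): gcd([43, 13, 10]) = 1
The new gcd after any change is gcd(1, new_value).
This can be at most 1.
Since 1 = old gcd 1, the gcd can only stay the same or decrease.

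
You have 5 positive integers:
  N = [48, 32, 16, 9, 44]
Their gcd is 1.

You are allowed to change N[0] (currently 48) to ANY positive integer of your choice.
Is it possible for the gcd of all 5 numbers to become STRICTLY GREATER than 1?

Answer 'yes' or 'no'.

Answer: no

Derivation:
Current gcd = 1
gcd of all OTHER numbers (without N[0]=48): gcd([32, 16, 9, 44]) = 1
The new gcd after any change is gcd(1, new_value).
This can be at most 1.
Since 1 = old gcd 1, the gcd can only stay the same or decrease.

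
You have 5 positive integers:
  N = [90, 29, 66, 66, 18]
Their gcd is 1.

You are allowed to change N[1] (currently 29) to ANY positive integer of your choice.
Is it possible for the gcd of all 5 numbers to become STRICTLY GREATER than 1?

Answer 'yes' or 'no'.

Answer: yes

Derivation:
Current gcd = 1
gcd of all OTHER numbers (without N[1]=29): gcd([90, 66, 66, 18]) = 6
The new gcd after any change is gcd(6, new_value).
This can be at most 6.
Since 6 > old gcd 1, the gcd CAN increase (e.g., set N[1] = 6).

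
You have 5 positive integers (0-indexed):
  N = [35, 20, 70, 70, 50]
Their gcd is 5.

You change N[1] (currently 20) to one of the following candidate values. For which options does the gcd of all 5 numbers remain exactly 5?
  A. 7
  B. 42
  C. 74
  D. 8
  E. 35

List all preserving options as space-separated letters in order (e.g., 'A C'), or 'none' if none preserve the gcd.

Old gcd = 5; gcd of others (without N[1]) = 5
New gcd for candidate v: gcd(5, v). Preserves old gcd iff gcd(5, v) = 5.
  Option A: v=7, gcd(5,7)=1 -> changes
  Option B: v=42, gcd(5,42)=1 -> changes
  Option C: v=74, gcd(5,74)=1 -> changes
  Option D: v=8, gcd(5,8)=1 -> changes
  Option E: v=35, gcd(5,35)=5 -> preserves

Answer: E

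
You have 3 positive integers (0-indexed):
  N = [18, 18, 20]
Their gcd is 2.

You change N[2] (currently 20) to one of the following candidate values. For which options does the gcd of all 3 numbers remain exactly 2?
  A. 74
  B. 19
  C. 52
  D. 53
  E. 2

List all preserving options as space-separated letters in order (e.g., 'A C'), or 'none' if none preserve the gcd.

Old gcd = 2; gcd of others (without N[2]) = 18
New gcd for candidate v: gcd(18, v). Preserves old gcd iff gcd(18, v) = 2.
  Option A: v=74, gcd(18,74)=2 -> preserves
  Option B: v=19, gcd(18,19)=1 -> changes
  Option C: v=52, gcd(18,52)=2 -> preserves
  Option D: v=53, gcd(18,53)=1 -> changes
  Option E: v=2, gcd(18,2)=2 -> preserves

Answer: A C E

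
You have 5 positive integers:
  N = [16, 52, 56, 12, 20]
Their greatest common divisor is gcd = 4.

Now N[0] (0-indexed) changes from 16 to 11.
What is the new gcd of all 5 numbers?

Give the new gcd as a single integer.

Numbers: [16, 52, 56, 12, 20], gcd = 4
Change: index 0, 16 -> 11
gcd of the OTHER numbers (without index 0): gcd([52, 56, 12, 20]) = 4
New gcd = gcd(g_others, new_val) = gcd(4, 11) = 1

Answer: 1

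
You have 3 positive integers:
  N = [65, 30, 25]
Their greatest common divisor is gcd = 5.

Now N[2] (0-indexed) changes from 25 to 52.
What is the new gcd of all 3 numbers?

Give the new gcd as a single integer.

Answer: 1

Derivation:
Numbers: [65, 30, 25], gcd = 5
Change: index 2, 25 -> 52
gcd of the OTHER numbers (without index 2): gcd([65, 30]) = 5
New gcd = gcd(g_others, new_val) = gcd(5, 52) = 1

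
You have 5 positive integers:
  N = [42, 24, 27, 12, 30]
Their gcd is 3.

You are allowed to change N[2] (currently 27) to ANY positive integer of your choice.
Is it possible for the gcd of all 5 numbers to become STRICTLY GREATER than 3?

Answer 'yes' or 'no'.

Answer: yes

Derivation:
Current gcd = 3
gcd of all OTHER numbers (without N[2]=27): gcd([42, 24, 12, 30]) = 6
The new gcd after any change is gcd(6, new_value).
This can be at most 6.
Since 6 > old gcd 3, the gcd CAN increase (e.g., set N[2] = 6).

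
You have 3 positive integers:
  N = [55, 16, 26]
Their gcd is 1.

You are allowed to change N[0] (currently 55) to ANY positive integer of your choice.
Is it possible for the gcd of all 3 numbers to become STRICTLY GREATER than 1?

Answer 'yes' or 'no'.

Current gcd = 1
gcd of all OTHER numbers (without N[0]=55): gcd([16, 26]) = 2
The new gcd after any change is gcd(2, new_value).
This can be at most 2.
Since 2 > old gcd 1, the gcd CAN increase (e.g., set N[0] = 2).

Answer: yes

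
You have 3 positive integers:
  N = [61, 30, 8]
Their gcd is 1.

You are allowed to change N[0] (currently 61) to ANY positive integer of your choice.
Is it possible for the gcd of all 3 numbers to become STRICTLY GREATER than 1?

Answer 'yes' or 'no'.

Answer: yes

Derivation:
Current gcd = 1
gcd of all OTHER numbers (without N[0]=61): gcd([30, 8]) = 2
The new gcd after any change is gcd(2, new_value).
This can be at most 2.
Since 2 > old gcd 1, the gcd CAN increase (e.g., set N[0] = 2).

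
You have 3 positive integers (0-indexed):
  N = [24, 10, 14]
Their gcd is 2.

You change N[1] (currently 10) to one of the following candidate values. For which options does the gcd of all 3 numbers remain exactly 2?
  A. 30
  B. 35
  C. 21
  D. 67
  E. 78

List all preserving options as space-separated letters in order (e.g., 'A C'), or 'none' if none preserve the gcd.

Old gcd = 2; gcd of others (without N[1]) = 2
New gcd for candidate v: gcd(2, v). Preserves old gcd iff gcd(2, v) = 2.
  Option A: v=30, gcd(2,30)=2 -> preserves
  Option B: v=35, gcd(2,35)=1 -> changes
  Option C: v=21, gcd(2,21)=1 -> changes
  Option D: v=67, gcd(2,67)=1 -> changes
  Option E: v=78, gcd(2,78)=2 -> preserves

Answer: A E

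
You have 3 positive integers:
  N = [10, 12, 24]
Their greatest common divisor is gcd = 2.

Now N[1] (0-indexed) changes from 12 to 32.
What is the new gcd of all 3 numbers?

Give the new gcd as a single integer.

Numbers: [10, 12, 24], gcd = 2
Change: index 1, 12 -> 32
gcd of the OTHER numbers (without index 1): gcd([10, 24]) = 2
New gcd = gcd(g_others, new_val) = gcd(2, 32) = 2

Answer: 2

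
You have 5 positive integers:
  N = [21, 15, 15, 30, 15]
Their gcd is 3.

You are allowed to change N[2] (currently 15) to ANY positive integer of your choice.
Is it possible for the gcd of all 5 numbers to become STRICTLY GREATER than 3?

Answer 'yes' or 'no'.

Current gcd = 3
gcd of all OTHER numbers (without N[2]=15): gcd([21, 15, 30, 15]) = 3
The new gcd after any change is gcd(3, new_value).
This can be at most 3.
Since 3 = old gcd 3, the gcd can only stay the same or decrease.

Answer: no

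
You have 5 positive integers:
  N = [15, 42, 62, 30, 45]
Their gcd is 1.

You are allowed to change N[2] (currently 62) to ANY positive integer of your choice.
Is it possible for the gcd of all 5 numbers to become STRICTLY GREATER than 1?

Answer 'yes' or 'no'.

Answer: yes

Derivation:
Current gcd = 1
gcd of all OTHER numbers (without N[2]=62): gcd([15, 42, 30, 45]) = 3
The new gcd after any change is gcd(3, new_value).
This can be at most 3.
Since 3 > old gcd 1, the gcd CAN increase (e.g., set N[2] = 3).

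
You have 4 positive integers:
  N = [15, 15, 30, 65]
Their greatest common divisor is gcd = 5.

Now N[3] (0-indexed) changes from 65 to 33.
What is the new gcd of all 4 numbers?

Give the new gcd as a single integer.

Numbers: [15, 15, 30, 65], gcd = 5
Change: index 3, 65 -> 33
gcd of the OTHER numbers (without index 3): gcd([15, 15, 30]) = 15
New gcd = gcd(g_others, new_val) = gcd(15, 33) = 3

Answer: 3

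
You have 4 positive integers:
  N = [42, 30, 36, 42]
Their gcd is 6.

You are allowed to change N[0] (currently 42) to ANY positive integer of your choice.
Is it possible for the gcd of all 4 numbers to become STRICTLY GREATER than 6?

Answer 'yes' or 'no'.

Answer: no

Derivation:
Current gcd = 6
gcd of all OTHER numbers (without N[0]=42): gcd([30, 36, 42]) = 6
The new gcd after any change is gcd(6, new_value).
This can be at most 6.
Since 6 = old gcd 6, the gcd can only stay the same or decrease.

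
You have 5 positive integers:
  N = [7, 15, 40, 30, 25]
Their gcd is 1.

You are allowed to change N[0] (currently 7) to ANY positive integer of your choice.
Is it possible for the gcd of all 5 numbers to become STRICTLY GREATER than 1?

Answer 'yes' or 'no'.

Current gcd = 1
gcd of all OTHER numbers (without N[0]=7): gcd([15, 40, 30, 25]) = 5
The new gcd after any change is gcd(5, new_value).
This can be at most 5.
Since 5 > old gcd 1, the gcd CAN increase (e.g., set N[0] = 5).

Answer: yes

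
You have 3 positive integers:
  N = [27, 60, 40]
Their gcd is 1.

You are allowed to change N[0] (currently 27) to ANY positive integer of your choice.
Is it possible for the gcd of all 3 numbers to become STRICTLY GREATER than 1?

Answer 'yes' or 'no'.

Answer: yes

Derivation:
Current gcd = 1
gcd of all OTHER numbers (without N[0]=27): gcd([60, 40]) = 20
The new gcd after any change is gcd(20, new_value).
This can be at most 20.
Since 20 > old gcd 1, the gcd CAN increase (e.g., set N[0] = 20).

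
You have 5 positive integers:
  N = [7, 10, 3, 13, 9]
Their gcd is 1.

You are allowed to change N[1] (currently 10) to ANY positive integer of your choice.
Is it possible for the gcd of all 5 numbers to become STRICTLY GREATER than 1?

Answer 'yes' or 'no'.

Answer: no

Derivation:
Current gcd = 1
gcd of all OTHER numbers (without N[1]=10): gcd([7, 3, 13, 9]) = 1
The new gcd after any change is gcd(1, new_value).
This can be at most 1.
Since 1 = old gcd 1, the gcd can only stay the same or decrease.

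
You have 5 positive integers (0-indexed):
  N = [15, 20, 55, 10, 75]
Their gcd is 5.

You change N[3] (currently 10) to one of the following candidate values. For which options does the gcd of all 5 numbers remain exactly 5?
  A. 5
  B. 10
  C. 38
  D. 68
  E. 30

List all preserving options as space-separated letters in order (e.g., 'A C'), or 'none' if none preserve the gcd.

Answer: A B E

Derivation:
Old gcd = 5; gcd of others (without N[3]) = 5
New gcd for candidate v: gcd(5, v). Preserves old gcd iff gcd(5, v) = 5.
  Option A: v=5, gcd(5,5)=5 -> preserves
  Option B: v=10, gcd(5,10)=5 -> preserves
  Option C: v=38, gcd(5,38)=1 -> changes
  Option D: v=68, gcd(5,68)=1 -> changes
  Option E: v=30, gcd(5,30)=5 -> preserves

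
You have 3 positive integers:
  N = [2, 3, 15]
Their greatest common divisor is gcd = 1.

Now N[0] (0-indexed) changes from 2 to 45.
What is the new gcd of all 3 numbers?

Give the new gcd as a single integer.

Answer: 3

Derivation:
Numbers: [2, 3, 15], gcd = 1
Change: index 0, 2 -> 45
gcd of the OTHER numbers (without index 0): gcd([3, 15]) = 3
New gcd = gcd(g_others, new_val) = gcd(3, 45) = 3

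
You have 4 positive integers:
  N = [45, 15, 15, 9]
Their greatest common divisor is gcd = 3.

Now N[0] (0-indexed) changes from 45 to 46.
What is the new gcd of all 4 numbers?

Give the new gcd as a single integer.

Numbers: [45, 15, 15, 9], gcd = 3
Change: index 0, 45 -> 46
gcd of the OTHER numbers (without index 0): gcd([15, 15, 9]) = 3
New gcd = gcd(g_others, new_val) = gcd(3, 46) = 1

Answer: 1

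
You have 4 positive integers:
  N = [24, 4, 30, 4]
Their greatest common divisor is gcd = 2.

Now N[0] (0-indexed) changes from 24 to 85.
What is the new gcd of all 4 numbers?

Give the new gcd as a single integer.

Answer: 1

Derivation:
Numbers: [24, 4, 30, 4], gcd = 2
Change: index 0, 24 -> 85
gcd of the OTHER numbers (without index 0): gcd([4, 30, 4]) = 2
New gcd = gcd(g_others, new_val) = gcd(2, 85) = 1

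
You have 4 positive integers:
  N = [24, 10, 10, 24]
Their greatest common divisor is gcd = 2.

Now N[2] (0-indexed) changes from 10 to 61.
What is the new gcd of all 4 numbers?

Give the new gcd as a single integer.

Numbers: [24, 10, 10, 24], gcd = 2
Change: index 2, 10 -> 61
gcd of the OTHER numbers (without index 2): gcd([24, 10, 24]) = 2
New gcd = gcd(g_others, new_val) = gcd(2, 61) = 1

Answer: 1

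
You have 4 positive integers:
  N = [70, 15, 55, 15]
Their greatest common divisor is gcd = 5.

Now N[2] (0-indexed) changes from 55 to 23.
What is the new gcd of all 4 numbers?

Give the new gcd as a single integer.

Answer: 1

Derivation:
Numbers: [70, 15, 55, 15], gcd = 5
Change: index 2, 55 -> 23
gcd of the OTHER numbers (without index 2): gcd([70, 15, 15]) = 5
New gcd = gcd(g_others, new_val) = gcd(5, 23) = 1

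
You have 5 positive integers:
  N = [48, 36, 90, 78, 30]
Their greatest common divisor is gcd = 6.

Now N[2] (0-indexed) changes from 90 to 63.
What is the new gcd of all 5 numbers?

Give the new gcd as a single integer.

Numbers: [48, 36, 90, 78, 30], gcd = 6
Change: index 2, 90 -> 63
gcd of the OTHER numbers (without index 2): gcd([48, 36, 78, 30]) = 6
New gcd = gcd(g_others, new_val) = gcd(6, 63) = 3

Answer: 3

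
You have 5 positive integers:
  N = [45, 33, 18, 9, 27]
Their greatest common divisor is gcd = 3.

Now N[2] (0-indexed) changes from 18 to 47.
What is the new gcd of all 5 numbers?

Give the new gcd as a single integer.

Answer: 1

Derivation:
Numbers: [45, 33, 18, 9, 27], gcd = 3
Change: index 2, 18 -> 47
gcd of the OTHER numbers (without index 2): gcd([45, 33, 9, 27]) = 3
New gcd = gcd(g_others, new_val) = gcd(3, 47) = 1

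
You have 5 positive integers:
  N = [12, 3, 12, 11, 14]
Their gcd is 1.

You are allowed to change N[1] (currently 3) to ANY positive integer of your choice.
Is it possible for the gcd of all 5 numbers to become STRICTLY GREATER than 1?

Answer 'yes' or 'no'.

Current gcd = 1
gcd of all OTHER numbers (without N[1]=3): gcd([12, 12, 11, 14]) = 1
The new gcd after any change is gcd(1, new_value).
This can be at most 1.
Since 1 = old gcd 1, the gcd can only stay the same or decrease.

Answer: no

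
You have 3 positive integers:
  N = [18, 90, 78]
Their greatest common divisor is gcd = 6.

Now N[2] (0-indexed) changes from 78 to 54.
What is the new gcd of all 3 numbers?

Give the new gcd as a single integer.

Numbers: [18, 90, 78], gcd = 6
Change: index 2, 78 -> 54
gcd of the OTHER numbers (without index 2): gcd([18, 90]) = 18
New gcd = gcd(g_others, new_val) = gcd(18, 54) = 18

Answer: 18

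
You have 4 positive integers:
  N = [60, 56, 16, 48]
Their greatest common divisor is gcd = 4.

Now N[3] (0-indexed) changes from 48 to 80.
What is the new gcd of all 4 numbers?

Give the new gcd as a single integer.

Answer: 4

Derivation:
Numbers: [60, 56, 16, 48], gcd = 4
Change: index 3, 48 -> 80
gcd of the OTHER numbers (without index 3): gcd([60, 56, 16]) = 4
New gcd = gcd(g_others, new_val) = gcd(4, 80) = 4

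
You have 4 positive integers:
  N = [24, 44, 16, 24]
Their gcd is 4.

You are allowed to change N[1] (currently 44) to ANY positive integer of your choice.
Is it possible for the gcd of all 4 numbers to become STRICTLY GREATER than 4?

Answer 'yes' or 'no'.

Current gcd = 4
gcd of all OTHER numbers (without N[1]=44): gcd([24, 16, 24]) = 8
The new gcd after any change is gcd(8, new_value).
This can be at most 8.
Since 8 > old gcd 4, the gcd CAN increase (e.g., set N[1] = 8).

Answer: yes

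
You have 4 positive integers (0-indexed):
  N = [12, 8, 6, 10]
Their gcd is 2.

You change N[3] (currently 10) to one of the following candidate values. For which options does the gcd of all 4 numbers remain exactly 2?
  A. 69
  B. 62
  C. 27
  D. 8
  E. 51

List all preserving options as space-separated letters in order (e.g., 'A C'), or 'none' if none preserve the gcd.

Answer: B D

Derivation:
Old gcd = 2; gcd of others (without N[3]) = 2
New gcd for candidate v: gcd(2, v). Preserves old gcd iff gcd(2, v) = 2.
  Option A: v=69, gcd(2,69)=1 -> changes
  Option B: v=62, gcd(2,62)=2 -> preserves
  Option C: v=27, gcd(2,27)=1 -> changes
  Option D: v=8, gcd(2,8)=2 -> preserves
  Option E: v=51, gcd(2,51)=1 -> changes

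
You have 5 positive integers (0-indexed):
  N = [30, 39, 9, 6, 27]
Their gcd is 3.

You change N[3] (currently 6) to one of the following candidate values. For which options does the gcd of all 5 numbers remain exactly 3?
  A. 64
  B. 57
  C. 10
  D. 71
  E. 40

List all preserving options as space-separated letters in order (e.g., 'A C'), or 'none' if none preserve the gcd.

Answer: B

Derivation:
Old gcd = 3; gcd of others (without N[3]) = 3
New gcd for candidate v: gcd(3, v). Preserves old gcd iff gcd(3, v) = 3.
  Option A: v=64, gcd(3,64)=1 -> changes
  Option B: v=57, gcd(3,57)=3 -> preserves
  Option C: v=10, gcd(3,10)=1 -> changes
  Option D: v=71, gcd(3,71)=1 -> changes
  Option E: v=40, gcd(3,40)=1 -> changes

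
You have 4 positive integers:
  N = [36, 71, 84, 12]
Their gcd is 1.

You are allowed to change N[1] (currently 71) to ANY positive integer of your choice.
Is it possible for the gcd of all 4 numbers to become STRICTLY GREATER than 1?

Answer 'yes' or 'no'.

Current gcd = 1
gcd of all OTHER numbers (without N[1]=71): gcd([36, 84, 12]) = 12
The new gcd after any change is gcd(12, new_value).
This can be at most 12.
Since 12 > old gcd 1, the gcd CAN increase (e.g., set N[1] = 12).

Answer: yes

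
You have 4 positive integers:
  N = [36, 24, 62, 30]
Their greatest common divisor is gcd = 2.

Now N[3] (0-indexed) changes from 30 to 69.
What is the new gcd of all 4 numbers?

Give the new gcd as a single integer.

Answer: 1

Derivation:
Numbers: [36, 24, 62, 30], gcd = 2
Change: index 3, 30 -> 69
gcd of the OTHER numbers (without index 3): gcd([36, 24, 62]) = 2
New gcd = gcd(g_others, new_val) = gcd(2, 69) = 1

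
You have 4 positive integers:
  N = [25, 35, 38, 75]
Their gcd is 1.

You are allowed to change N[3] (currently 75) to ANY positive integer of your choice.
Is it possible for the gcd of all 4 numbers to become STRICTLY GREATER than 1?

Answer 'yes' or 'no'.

Current gcd = 1
gcd of all OTHER numbers (without N[3]=75): gcd([25, 35, 38]) = 1
The new gcd after any change is gcd(1, new_value).
This can be at most 1.
Since 1 = old gcd 1, the gcd can only stay the same or decrease.

Answer: no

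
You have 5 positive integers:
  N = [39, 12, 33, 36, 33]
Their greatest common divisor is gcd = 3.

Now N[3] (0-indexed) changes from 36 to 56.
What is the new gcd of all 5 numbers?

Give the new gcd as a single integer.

Answer: 1

Derivation:
Numbers: [39, 12, 33, 36, 33], gcd = 3
Change: index 3, 36 -> 56
gcd of the OTHER numbers (without index 3): gcd([39, 12, 33, 33]) = 3
New gcd = gcd(g_others, new_val) = gcd(3, 56) = 1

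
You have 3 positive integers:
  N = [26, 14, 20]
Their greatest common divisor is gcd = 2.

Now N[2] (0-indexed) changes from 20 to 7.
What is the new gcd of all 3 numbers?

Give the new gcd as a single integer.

Numbers: [26, 14, 20], gcd = 2
Change: index 2, 20 -> 7
gcd of the OTHER numbers (without index 2): gcd([26, 14]) = 2
New gcd = gcd(g_others, new_val) = gcd(2, 7) = 1

Answer: 1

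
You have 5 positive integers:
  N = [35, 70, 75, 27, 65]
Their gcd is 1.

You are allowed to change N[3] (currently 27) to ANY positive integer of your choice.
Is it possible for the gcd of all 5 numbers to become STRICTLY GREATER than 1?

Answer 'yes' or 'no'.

Current gcd = 1
gcd of all OTHER numbers (without N[3]=27): gcd([35, 70, 75, 65]) = 5
The new gcd after any change is gcd(5, new_value).
This can be at most 5.
Since 5 > old gcd 1, the gcd CAN increase (e.g., set N[3] = 5).

Answer: yes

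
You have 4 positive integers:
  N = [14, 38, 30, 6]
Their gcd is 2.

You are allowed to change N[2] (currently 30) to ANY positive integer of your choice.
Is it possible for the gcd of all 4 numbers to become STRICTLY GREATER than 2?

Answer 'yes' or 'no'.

Current gcd = 2
gcd of all OTHER numbers (without N[2]=30): gcd([14, 38, 6]) = 2
The new gcd after any change is gcd(2, new_value).
This can be at most 2.
Since 2 = old gcd 2, the gcd can only stay the same or decrease.

Answer: no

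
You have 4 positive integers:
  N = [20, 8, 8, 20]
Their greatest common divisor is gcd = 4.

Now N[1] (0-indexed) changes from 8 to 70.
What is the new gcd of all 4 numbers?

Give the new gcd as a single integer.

Numbers: [20, 8, 8, 20], gcd = 4
Change: index 1, 8 -> 70
gcd of the OTHER numbers (without index 1): gcd([20, 8, 20]) = 4
New gcd = gcd(g_others, new_val) = gcd(4, 70) = 2

Answer: 2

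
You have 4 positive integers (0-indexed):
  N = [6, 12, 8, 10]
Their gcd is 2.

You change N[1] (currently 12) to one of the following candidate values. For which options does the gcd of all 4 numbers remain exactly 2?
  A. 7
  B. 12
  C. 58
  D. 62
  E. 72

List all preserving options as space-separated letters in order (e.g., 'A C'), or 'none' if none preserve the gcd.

Old gcd = 2; gcd of others (without N[1]) = 2
New gcd for candidate v: gcd(2, v). Preserves old gcd iff gcd(2, v) = 2.
  Option A: v=7, gcd(2,7)=1 -> changes
  Option B: v=12, gcd(2,12)=2 -> preserves
  Option C: v=58, gcd(2,58)=2 -> preserves
  Option D: v=62, gcd(2,62)=2 -> preserves
  Option E: v=72, gcd(2,72)=2 -> preserves

Answer: B C D E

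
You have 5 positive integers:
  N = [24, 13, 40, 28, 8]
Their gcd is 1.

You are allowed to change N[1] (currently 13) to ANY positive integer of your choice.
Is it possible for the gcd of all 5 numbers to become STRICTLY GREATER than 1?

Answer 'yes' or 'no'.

Current gcd = 1
gcd of all OTHER numbers (without N[1]=13): gcd([24, 40, 28, 8]) = 4
The new gcd after any change is gcd(4, new_value).
This can be at most 4.
Since 4 > old gcd 1, the gcd CAN increase (e.g., set N[1] = 4).

Answer: yes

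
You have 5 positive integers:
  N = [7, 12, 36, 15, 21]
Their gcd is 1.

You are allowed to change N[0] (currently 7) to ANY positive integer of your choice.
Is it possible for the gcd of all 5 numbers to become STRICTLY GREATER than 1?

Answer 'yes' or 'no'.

Current gcd = 1
gcd of all OTHER numbers (without N[0]=7): gcd([12, 36, 15, 21]) = 3
The new gcd after any change is gcd(3, new_value).
This can be at most 3.
Since 3 > old gcd 1, the gcd CAN increase (e.g., set N[0] = 3).

Answer: yes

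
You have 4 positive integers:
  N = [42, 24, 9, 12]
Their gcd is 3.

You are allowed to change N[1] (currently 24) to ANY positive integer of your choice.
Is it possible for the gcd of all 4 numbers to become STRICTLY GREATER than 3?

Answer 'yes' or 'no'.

Answer: no

Derivation:
Current gcd = 3
gcd of all OTHER numbers (without N[1]=24): gcd([42, 9, 12]) = 3
The new gcd after any change is gcd(3, new_value).
This can be at most 3.
Since 3 = old gcd 3, the gcd can only stay the same or decrease.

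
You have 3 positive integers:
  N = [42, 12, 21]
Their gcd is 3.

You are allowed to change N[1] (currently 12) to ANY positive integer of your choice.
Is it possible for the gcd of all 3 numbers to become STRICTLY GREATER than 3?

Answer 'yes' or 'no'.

Answer: yes

Derivation:
Current gcd = 3
gcd of all OTHER numbers (without N[1]=12): gcd([42, 21]) = 21
The new gcd after any change is gcd(21, new_value).
This can be at most 21.
Since 21 > old gcd 3, the gcd CAN increase (e.g., set N[1] = 21).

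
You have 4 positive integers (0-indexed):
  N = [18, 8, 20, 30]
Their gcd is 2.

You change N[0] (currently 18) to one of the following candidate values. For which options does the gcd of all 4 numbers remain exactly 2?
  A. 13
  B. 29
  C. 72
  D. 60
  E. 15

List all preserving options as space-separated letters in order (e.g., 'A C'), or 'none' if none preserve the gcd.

Answer: C D

Derivation:
Old gcd = 2; gcd of others (without N[0]) = 2
New gcd for candidate v: gcd(2, v). Preserves old gcd iff gcd(2, v) = 2.
  Option A: v=13, gcd(2,13)=1 -> changes
  Option B: v=29, gcd(2,29)=1 -> changes
  Option C: v=72, gcd(2,72)=2 -> preserves
  Option D: v=60, gcd(2,60)=2 -> preserves
  Option E: v=15, gcd(2,15)=1 -> changes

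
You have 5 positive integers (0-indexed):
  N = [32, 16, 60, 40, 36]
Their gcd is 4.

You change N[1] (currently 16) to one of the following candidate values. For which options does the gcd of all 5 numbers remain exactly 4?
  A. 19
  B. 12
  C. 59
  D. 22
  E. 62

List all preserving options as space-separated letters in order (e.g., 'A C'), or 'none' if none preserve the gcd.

Old gcd = 4; gcd of others (without N[1]) = 4
New gcd for candidate v: gcd(4, v). Preserves old gcd iff gcd(4, v) = 4.
  Option A: v=19, gcd(4,19)=1 -> changes
  Option B: v=12, gcd(4,12)=4 -> preserves
  Option C: v=59, gcd(4,59)=1 -> changes
  Option D: v=22, gcd(4,22)=2 -> changes
  Option E: v=62, gcd(4,62)=2 -> changes

Answer: B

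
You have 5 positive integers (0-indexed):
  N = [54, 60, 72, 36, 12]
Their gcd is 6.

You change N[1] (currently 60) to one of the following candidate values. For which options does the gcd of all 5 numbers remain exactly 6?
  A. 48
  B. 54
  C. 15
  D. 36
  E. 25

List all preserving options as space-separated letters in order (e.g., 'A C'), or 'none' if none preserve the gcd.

Old gcd = 6; gcd of others (without N[1]) = 6
New gcd for candidate v: gcd(6, v). Preserves old gcd iff gcd(6, v) = 6.
  Option A: v=48, gcd(6,48)=6 -> preserves
  Option B: v=54, gcd(6,54)=6 -> preserves
  Option C: v=15, gcd(6,15)=3 -> changes
  Option D: v=36, gcd(6,36)=6 -> preserves
  Option E: v=25, gcd(6,25)=1 -> changes

Answer: A B D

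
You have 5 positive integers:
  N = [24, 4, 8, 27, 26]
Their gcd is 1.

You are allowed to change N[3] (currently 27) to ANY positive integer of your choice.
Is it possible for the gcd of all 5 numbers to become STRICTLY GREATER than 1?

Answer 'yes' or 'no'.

Answer: yes

Derivation:
Current gcd = 1
gcd of all OTHER numbers (without N[3]=27): gcd([24, 4, 8, 26]) = 2
The new gcd after any change is gcd(2, new_value).
This can be at most 2.
Since 2 > old gcd 1, the gcd CAN increase (e.g., set N[3] = 2).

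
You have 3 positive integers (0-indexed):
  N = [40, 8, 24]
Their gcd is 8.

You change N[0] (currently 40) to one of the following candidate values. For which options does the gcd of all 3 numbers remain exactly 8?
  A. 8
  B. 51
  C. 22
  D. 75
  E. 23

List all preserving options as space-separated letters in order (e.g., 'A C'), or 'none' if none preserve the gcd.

Old gcd = 8; gcd of others (without N[0]) = 8
New gcd for candidate v: gcd(8, v). Preserves old gcd iff gcd(8, v) = 8.
  Option A: v=8, gcd(8,8)=8 -> preserves
  Option B: v=51, gcd(8,51)=1 -> changes
  Option C: v=22, gcd(8,22)=2 -> changes
  Option D: v=75, gcd(8,75)=1 -> changes
  Option E: v=23, gcd(8,23)=1 -> changes

Answer: A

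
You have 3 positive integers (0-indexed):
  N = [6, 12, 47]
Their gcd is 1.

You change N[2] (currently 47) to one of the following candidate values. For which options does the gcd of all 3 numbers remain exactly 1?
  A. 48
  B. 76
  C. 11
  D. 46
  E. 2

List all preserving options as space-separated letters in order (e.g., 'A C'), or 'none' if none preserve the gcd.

Answer: C

Derivation:
Old gcd = 1; gcd of others (without N[2]) = 6
New gcd for candidate v: gcd(6, v). Preserves old gcd iff gcd(6, v) = 1.
  Option A: v=48, gcd(6,48)=6 -> changes
  Option B: v=76, gcd(6,76)=2 -> changes
  Option C: v=11, gcd(6,11)=1 -> preserves
  Option D: v=46, gcd(6,46)=2 -> changes
  Option E: v=2, gcd(6,2)=2 -> changes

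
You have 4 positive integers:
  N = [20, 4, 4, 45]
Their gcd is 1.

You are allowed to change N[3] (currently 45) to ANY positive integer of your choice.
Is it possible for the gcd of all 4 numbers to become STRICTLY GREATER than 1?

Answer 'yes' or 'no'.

Answer: yes

Derivation:
Current gcd = 1
gcd of all OTHER numbers (without N[3]=45): gcd([20, 4, 4]) = 4
The new gcd after any change is gcd(4, new_value).
This can be at most 4.
Since 4 > old gcd 1, the gcd CAN increase (e.g., set N[3] = 4).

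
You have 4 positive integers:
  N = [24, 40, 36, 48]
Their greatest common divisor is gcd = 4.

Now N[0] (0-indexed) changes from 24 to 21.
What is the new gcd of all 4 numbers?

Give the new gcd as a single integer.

Numbers: [24, 40, 36, 48], gcd = 4
Change: index 0, 24 -> 21
gcd of the OTHER numbers (without index 0): gcd([40, 36, 48]) = 4
New gcd = gcd(g_others, new_val) = gcd(4, 21) = 1

Answer: 1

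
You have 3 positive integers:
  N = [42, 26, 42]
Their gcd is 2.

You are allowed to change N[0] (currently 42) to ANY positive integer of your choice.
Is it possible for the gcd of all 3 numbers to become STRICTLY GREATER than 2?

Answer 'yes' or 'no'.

Answer: no

Derivation:
Current gcd = 2
gcd of all OTHER numbers (without N[0]=42): gcd([26, 42]) = 2
The new gcd after any change is gcd(2, new_value).
This can be at most 2.
Since 2 = old gcd 2, the gcd can only stay the same or decrease.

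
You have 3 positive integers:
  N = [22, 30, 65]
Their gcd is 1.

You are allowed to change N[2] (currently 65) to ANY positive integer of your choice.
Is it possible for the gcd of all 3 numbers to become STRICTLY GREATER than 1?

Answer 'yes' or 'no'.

Current gcd = 1
gcd of all OTHER numbers (without N[2]=65): gcd([22, 30]) = 2
The new gcd after any change is gcd(2, new_value).
This can be at most 2.
Since 2 > old gcd 1, the gcd CAN increase (e.g., set N[2] = 2).

Answer: yes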